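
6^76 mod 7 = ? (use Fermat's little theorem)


Fermat's little theorem: if p is prime and gcd(a,p)=1, then a^(p-1) ≡ 1 (mod p)
p = 7 is prime, gcd(6,7) = 1
Reduce exponent: 76 mod 6 = 4
So 6^76 ≡ 6^4 (mod 7)
6^4 mod 7 = 1

6^76 ≡ 1 (mod 7)


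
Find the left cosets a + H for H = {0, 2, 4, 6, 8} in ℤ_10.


H = {0, 2, 4, 6, 8}, |H| = 5
Number of cosets = |G|/|H| = 10/5 = 2
0 + H = {0, 2, 4, 6, 8}
1 + H = {1, 3, 5, 7, 9}

Cosets: 0+H={0,2,4,6,8}; 1+H={1,3,5,7,9}


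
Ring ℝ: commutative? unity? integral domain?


ℝ is a field: commutative, has unity, every nonzero element is a unit (hence an integral domain)
Commutative: Yes
Integral domain: Yes
Has unity: Yes

ℝ: Commutative=Yes, Unity=Yes


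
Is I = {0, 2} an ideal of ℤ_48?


Check ideal conditions for I = {0, 2} in ℤ_48:
(1) I is an additive subgroup? No
(2) For r ∈ ℤ_48 and a ∈ I: r·a ∈ I? No  [counterexample: r=2, a=2, r·a mod 48 = 4 ∉ I]

No, I is not an ideal of ℤ_48


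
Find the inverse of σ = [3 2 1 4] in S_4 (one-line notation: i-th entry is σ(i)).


To find σ⁻¹, swap domain and range:
σ(1) = 3 → σ⁻¹(3) = 1
σ(2) = 2 → σ⁻¹(2) = 2
σ(3) = 1 → σ⁻¹(1) = 3
σ(4) = 4 → σ⁻¹(4) = 4

σ⁻¹ = [3 2 1 4]


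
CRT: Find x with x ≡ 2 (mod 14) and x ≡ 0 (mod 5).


m₁ = 14, m₂ = 5, gcd = 1, so CRT applies. M = m₁·m₂ = 70
Let M₁ = M/m₁ = 5, M₂ = M/m₂ = 14
Find y₁ ≡ M₁⁻¹ (mod m₁): 5⁻¹ ≡ 3 (mod 14)
Find y₂ ≡ M₂⁻¹ (mod m₂): 14⁻¹ ≡ 4 (mod 5)
x = a₁·M₁·y₁ + a₂·M₂·y₂ = 2·5·3 + 0·14·4 = 30
Reduce mod 70: x ≡ 30
Check: 30 mod 14 = 2 ✓, 30 mod 5 = 0 ✓

x ≡ 30 (mod 70)


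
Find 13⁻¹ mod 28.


Use the extended Euclidean algorithm to write 1 = 13·s + 28·t; then s mod 28 is the inverse.
Euclidean algorithm:
  13 = 0·28 + 13
  28 = 2·13 + 2
  13 = 6·2 + 1
  2 = 2·1 + 0
gcd(13,28) = 1
Back-substitution gives: 13·(13) + 28·(-6) = 1
So 13⁻¹ ≡ 13 ≡ 13 (mod 28)
Check: 13 × 13 = 169 ≡ 1 (mod 28) ✓

13⁻¹ ≡ 13 (mod 28)


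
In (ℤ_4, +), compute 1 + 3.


Operation: addition mod 4
1 + 3 = (a + b) mod 4 with a = 1, b = 3

1 + 3 = 0


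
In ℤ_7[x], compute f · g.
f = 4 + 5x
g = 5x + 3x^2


Expand and collect like terms; reduce coefficients mod 7:
x^0: 4·0 = 0 ≡ 0 (mod 7)
x^1: 4·5 + 5·0 = 20 ≡ 6 (mod 7)
x^2: 4·3 + 5·5 = 37 ≡ 2 (mod 7)
x^3: 5·3 = 15 ≡ 1 (mod 7)
Result: 6x + 2x^2 + x^3

f · g = 6x + 2x^2 + x^3


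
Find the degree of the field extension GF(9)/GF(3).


GF(9) = GF(3^2), so the extension degree is 2

[GF(9)/GF(3)] = 2


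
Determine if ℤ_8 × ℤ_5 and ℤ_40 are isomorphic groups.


Comparing ℤ_8 × ℤ_5 and ℤ_40:
gcd(8,5) = 1, so ℤ_8 × ℤ_5 ≅ ℤ_40 (CRT)

Yes, ℤ_8 × ℤ_5 ≅ ℤ_40


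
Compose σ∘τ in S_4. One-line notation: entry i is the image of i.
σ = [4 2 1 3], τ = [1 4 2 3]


σ∘τ: apply τ first, then σ
1 →τ 1 →σ 4
2 →τ 4 →σ 3
3 →τ 2 →σ 2
4 →τ 3 →σ 1

σ∘τ = [4 3 2 1]


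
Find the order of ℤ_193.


ℤ_n has n elements.

|ℤ_193| = 193


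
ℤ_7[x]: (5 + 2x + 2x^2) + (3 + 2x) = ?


Add coefficients mod 7:
x^0: 5 + 3 = 1 (mod 7)
x^1: 2 + 2 = 4 (mod 7)
x^2: 2 + 0 = 2 (mod 7)
Result: 1 + 4x + 2x^2

f + g = 1 + 4x + 2x^2


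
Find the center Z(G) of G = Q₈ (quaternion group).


Z(G) = {g ∈ G | gx = xg for all x ∈ G}
In Q₈ = {±1, ±i, ±j, ±k}, only ±1 commute with every element

Z(Q₈ (quaternion group)) = {1, -1}


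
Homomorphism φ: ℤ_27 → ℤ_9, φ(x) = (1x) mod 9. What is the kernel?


Kernel = preimage of identity
ker(φ) = {x ∈ ℤ_27 : 1x ≡ 0 (mod 9)}. Since 9 | 27, φ is well-defined. The kernel is the cyclic subgroup ⟨9⟩ of ℤ_27 (order 3), i.e. {0, 9, 18}

ker(φ) = {0, 9, 18}


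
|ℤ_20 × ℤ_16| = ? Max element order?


|ℤ_20 × ℤ_16| = 20 × 16 = 320
Max element order = lcm(20,16) = 80
Cyclic? No (gcd=4)

|ℤ_20×ℤ_16| = 320, max element order = 80


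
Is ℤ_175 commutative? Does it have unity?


ℤ_175 is a commutative ring with unity 1; 175 = 5×35 is composite, so 5·35 ≡ 0 gives zero divisors (not an integral domain)
Commutative: Yes
Integral domain: No
Has unity: Yes

ℤ_175: Commutative=Yes, Unity=Yes


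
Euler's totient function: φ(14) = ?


φ(n) = count of k ∈ {1,...,n} with gcd(k,n)=1
Coprimes to 14: {1, 3, 5, 9, 11, 13}
Count: 6

φ(14) = 6


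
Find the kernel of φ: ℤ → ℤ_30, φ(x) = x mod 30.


Kernel = preimage of identity
ker(φ) = {x ∈ ℤ : x ≡ 0 (mod 30)} = 30ℤ = {0, ±30, ±60, ...}

ker(φ) = 30ℤ


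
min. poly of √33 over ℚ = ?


√33 satisfies x² - 33 = 0, irreducible over ℚ since 33 is squarefree

Minimal polynomial: x² - 33


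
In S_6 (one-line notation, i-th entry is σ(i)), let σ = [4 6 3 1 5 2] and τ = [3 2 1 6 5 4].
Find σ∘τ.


σ∘τ: apply τ first, then σ
1 →τ 3 →σ 3
2 →τ 2 →σ 6
3 →τ 1 →σ 4
4 →τ 6 →σ 2
5 →τ 5 →σ 5
6 →τ 4 →σ 1

σ∘τ = [3 6 4 2 5 1]


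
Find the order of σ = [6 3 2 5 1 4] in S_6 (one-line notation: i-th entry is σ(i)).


Cycle decomposition: (1 6 4 5) (2 3)
Cycle lengths: 4, 2
Order = lcm(4, 2) = 4

ord(σ) = 4


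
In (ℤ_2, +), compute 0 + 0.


Operation: addition mod 2
0 + 0 = (a + b) mod 2 with a = 0, b = 0

0 + 0 = 0


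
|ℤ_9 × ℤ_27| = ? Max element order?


|ℤ_9 × ℤ_27| = 9 × 27 = 243
Max element order = lcm(9,27) = 27
Cyclic? No (gcd=9)

|ℤ_9×ℤ_27| = 243, max element order = 27


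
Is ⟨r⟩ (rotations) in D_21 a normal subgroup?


H = ⟨r⟩ (rotations) in D_21
The rotation subgroup ⟨r⟩ has index 2 in D_21, so it is normal

Yes, normal subgroup


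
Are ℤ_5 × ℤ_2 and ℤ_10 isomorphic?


Comparing ℤ_5 × ℤ_2 and ℤ_10:
gcd(5,2) = 1, so ℤ_5 × ℤ_2 ≅ ℤ_10 (CRT)

Yes, ℤ_5 × ℤ_2 ≅ ℤ_10


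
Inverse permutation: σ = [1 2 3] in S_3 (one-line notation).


To find σ⁻¹, swap domain and range:
σ(1) = 1 → σ⁻¹(1) = 1
σ(2) = 2 → σ⁻¹(2) = 2
σ(3) = 3 → σ⁻¹(3) = 3

σ⁻¹ = [1 2 3]


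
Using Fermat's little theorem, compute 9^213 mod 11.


Fermat's little theorem: if p is prime and gcd(a,p)=1, then a^(p-1) ≡ 1 (mod p)
p = 11 is prime, gcd(9,11) = 1
Reduce exponent: 213 mod 10 = 3
So 9^213 ≡ 9^3 (mod 11)
9^3 mod 11 = 3

9^213 ≡ 3 (mod 11)


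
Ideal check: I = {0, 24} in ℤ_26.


Check ideal conditions for I = {0, 24} in ℤ_26:
(1) I is an additive subgroup? No
(2) For r ∈ ℤ_26 and a ∈ I: r·a ∈ I? No  [counterexample: r=2, a=24, r·a mod 26 = 22 ∉ I]

No, I is not an ideal of ℤ_26


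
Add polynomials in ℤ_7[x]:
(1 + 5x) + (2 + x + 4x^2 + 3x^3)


Add coefficients mod 7:
x^0: 1 + 2 = 3 (mod 7)
x^1: 5 + 1 = 6 (mod 7)
x^2: 0 + 4 = 4 (mod 7)
x^3: 0 + 3 = 3 (mod 7)
Result: 3 + 6x + 4x^2 + 3x^3

f + g = 3 + 6x + 4x^2 + 3x^3


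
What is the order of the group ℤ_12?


ℤ_n has n elements.

|ℤ_12| = 12


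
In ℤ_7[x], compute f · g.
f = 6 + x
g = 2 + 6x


Expand and collect like terms; reduce coefficients mod 7:
x^0: 6·2 = 12 ≡ 5 (mod 7)
x^1: 6·6 + 1·2 = 38 ≡ 3 (mod 7)
x^2: 1·6 = 6 ≡ 6 (mod 7)
Result: 5 + 3x + 6x^2

f · g = 5 + 3x + 6x^2


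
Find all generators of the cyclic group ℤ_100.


g generates ℤ_n iff gcd(g,n) = 1
Prime factors of 100: 2, 5
Generators are g ∈ {1,...,99} not divisible by any of these primes.
Generators: {1, 3, 7, 9, 11, 13, 17, 19, 21, 23, 27, 29, 31, 33, 37, 39, 41, 43, 47, 49, 51, 53, 57, 59, 61, 63, 67, 69, 71, 73, 77, 79, 81, 83, 87, 89, 91, 93, 97, 99}
Number of generators = φ(100) = 40

Generators of ℤ_100 = {1, 3, 7, 9, 11, 13, 17, 19, 21, 23, 27, 29, 31, 33, 37, 39, 41, 43, 47, 49, 51, 53, 57, 59, 61, 63, 67, 69, 71, 73, 77, 79, 81, 83, 87, 89, 91, 93, 97, 99}


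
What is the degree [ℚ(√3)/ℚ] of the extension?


√3 has minimal polynomial x² - 3 (irreducible over ℚ since 3 is squarefree)

[ℚ(√3)/ℚ] = 2


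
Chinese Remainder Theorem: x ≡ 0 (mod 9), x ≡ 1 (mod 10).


m₁ = 9, m₂ = 10, gcd = 1, so CRT applies. M = m₁·m₂ = 90
Let M₁ = M/m₁ = 10, M₂ = M/m₂ = 9
Find y₁ ≡ M₁⁻¹ (mod m₁): 10⁻¹ ≡ 1 (mod 9)
Find y₂ ≡ M₂⁻¹ (mod m₂): 9⁻¹ ≡ 9 (mod 10)
x = a₁·M₁·y₁ + a₂·M₂·y₂ = 0·10·1 + 1·9·9 = 81
Reduce mod 90: x ≡ 81
Check: 81 mod 9 = 0 ✓, 81 mod 10 = 1 ✓

x ≡ 81 (mod 90)


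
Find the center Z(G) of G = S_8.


Z(G) = {g ∈ G | gx = xg for all x ∈ G}
S_n is non-abelian for n ≥ 3; Z(S_8) is trivial

Z(S_8) = {e}


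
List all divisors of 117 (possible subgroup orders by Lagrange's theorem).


Lagrange's theorem: |H| divides |G|
|G| = 117
Divisors of 117: 1, 3, 9, 13, 39, 117

Possible subgroup orders: {1, 3, 9, 13, 39, 117}


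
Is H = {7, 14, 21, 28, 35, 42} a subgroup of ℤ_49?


Subgroup test for H = {7, 14, 21, 28, 35, 42} in (ℤ_49, +):
(1) 0 ∈ H? No
(2) Closure: for all a,b ∈ H, (a+b) mod 49 ∈ H? No  [counterexample: 7 + 42 = 0 ∉ H]
(3) Inverses: for all a ∈ H, -a mod 49 ∈ H? Yes

No, H is not a subgroup of ℤ_49


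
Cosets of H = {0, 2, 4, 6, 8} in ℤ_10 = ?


H = {0, 2, 4, 6, 8}, |H| = 5
Number of cosets = |G|/|H| = 10/5 = 2
0 + H = {0, 2, 4, 6, 8}
1 + H = {1, 3, 5, 7, 9}

Cosets: 0+H={0,2,4,6,8}; 1+H={1,3,5,7,9}


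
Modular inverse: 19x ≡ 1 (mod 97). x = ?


Use the extended Euclidean algorithm to write 1 = 19·s + 97·t; then s mod 97 is the inverse.
Euclidean algorithm:
  19 = 0·97 + 19
  97 = 5·19 + 2
  19 = 9·2 + 1
  2 = 2·1 + 0
gcd(19,97) = 1
Back-substitution gives: 19·(46) + 97·(-9) = 1
So 19⁻¹ ≡ 46 ≡ 46 (mod 97)
Check: 19 × 46 = 874 ≡ 1 (mod 97) ✓

19⁻¹ ≡ 46 (mod 97)


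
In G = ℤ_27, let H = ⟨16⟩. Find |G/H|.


|⟨16⟩| = n / gcd(16, 27) = 27 / 1 = 27
H is normal (ℤ_27 is abelian).
|G/H| = |G| / |H| = 27 / 27 = 1

|G/H| = 1


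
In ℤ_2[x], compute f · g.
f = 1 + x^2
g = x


Expand and collect like terms; reduce coefficients mod 2:
x^0: 1·0 = 0 ≡ 0 (mod 2)
x^1: 1·1 + 0·0 = 1 ≡ 1 (mod 2)
x^2: 0·1 + 1·0 = 0 ≡ 0 (mod 2)
x^3: 1·1 = 1 ≡ 1 (mod 2)
Result: x + x^3

f · g = x + x^3


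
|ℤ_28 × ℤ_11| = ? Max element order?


|ℤ_28 × ℤ_11| = 28 × 11 = 308
Max element order = lcm(28,11) = 308
Cyclic? Yes (gcd=1)

|ℤ_28×ℤ_11| = 308, max element order = 308


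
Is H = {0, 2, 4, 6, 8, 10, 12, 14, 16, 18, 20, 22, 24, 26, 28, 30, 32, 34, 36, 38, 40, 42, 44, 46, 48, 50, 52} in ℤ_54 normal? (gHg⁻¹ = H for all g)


H = {0, 2, 4, 6, 8, 10, 12, 14, 16, 18, 20, 22, 24, 26, 28, 30, 32, 34, 36, 38, 40, 42, 44, 46, 48, 50, 52} in ℤ_54
ℤ_54 is abelian; every subgroup of an abelian group is normal

Yes, normal subgroup


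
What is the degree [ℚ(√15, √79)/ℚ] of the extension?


[ℚ(√15,√79):ℚ] = [ℚ(√15,√79):ℚ(√15)]·[ℚ(√15):ℚ] = 2·2 = 4

[ℚ(√15, √79)/ℚ] = 4


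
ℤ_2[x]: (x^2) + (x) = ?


Add coefficients mod 2:
x^0: 0 + 0 = 0 (mod 2)
x^1: 0 + 1 = 1 (mod 2)
x^2: 1 + 0 = 1 (mod 2)
Result: x + x^2

f + g = x + x^2


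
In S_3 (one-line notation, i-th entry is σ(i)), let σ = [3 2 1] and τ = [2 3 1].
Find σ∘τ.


σ∘τ: apply τ first, then σ
1 →τ 2 →σ 2
2 →τ 3 →σ 1
3 →τ 1 →σ 3

σ∘τ = [2 1 3]


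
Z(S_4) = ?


Z(G) = {g ∈ G | gx = xg for all x ∈ G}
S_n is non-abelian for n ≥ 3; Z(S_4) is trivial

Z(S_4) = {e}


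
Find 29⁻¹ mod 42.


Use the extended Euclidean algorithm to write 1 = 29·s + 42·t; then s mod 42 is the inverse.
Euclidean algorithm:
  29 = 0·42 + 29
  42 = 1·29 + 13
  29 = 2·13 + 3
  13 = 4·3 + 1
  3 = 3·1 + 0
gcd(29,42) = 1
Back-substitution gives: 29·(-13) + 42·(9) = 1
So 29⁻¹ ≡ -13 ≡ 29 (mod 42)
Check: 29 × 29 = 841 ≡ 1 (mod 42) ✓

29⁻¹ ≡ 29 (mod 42)


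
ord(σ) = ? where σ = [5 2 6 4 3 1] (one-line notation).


Cycle decomposition: (1 5 3 6)
Cycle lengths: 4
Order = lcm(4) = 4

ord(σ) = 4


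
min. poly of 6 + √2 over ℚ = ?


Let α = 6 + √2. Then α - 6 = √2, so (α - 6)² = 2, giving α² - 12α + 34 = 0. Degree 2 and α ∉ ℚ, so this is the minimal polynomial.

Minimal polynomial: x² - 12x + 34


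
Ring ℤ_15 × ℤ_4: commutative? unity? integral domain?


Direct product ring; commutative with unity (1,1); but (1,0)·(0,1) = (0,0) gives zero divisors, so not an integral domain
Commutative: Yes
Integral domain: No
Has unity: Yes

ℤ_15 × ℤ_4: Commutative=Yes, Unity=Yes


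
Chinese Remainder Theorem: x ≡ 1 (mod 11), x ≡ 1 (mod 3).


m₁ = 11, m₂ = 3, gcd = 1, so CRT applies. M = m₁·m₂ = 33
Let M₁ = M/m₁ = 3, M₂ = M/m₂ = 11
Find y₁ ≡ M₁⁻¹ (mod m₁): 3⁻¹ ≡ 4 (mod 11)
Find y₂ ≡ M₂⁻¹ (mod m₂): 11⁻¹ ≡ 2 (mod 3)
x = a₁·M₁·y₁ + a₂·M₂·y₂ = 1·3·4 + 1·11·2 = 34
Reduce mod 33: x ≡ 1
Check: 1 mod 11 = 1 ✓, 1 mod 3 = 1 ✓

x ≡ 1 (mod 33)


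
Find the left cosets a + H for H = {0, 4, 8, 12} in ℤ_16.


H = {0, 4, 8, 12}, |H| = 4
Number of cosets = |G|/|H| = 16/4 = 4
0 + H = {0, 4, 8, 12}
1 + H = {1, 5, 9, 13}
2 + H = {2, 6, 10, 14}
3 + H = {3, 7, 11, 15}

Cosets: 0+H={0,4,8,12}; 1+H={1,5,9,13}; 2+H={2,6,10,14}; 3+H={3,7,11,15}


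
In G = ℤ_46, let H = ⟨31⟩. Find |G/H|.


|⟨31⟩| = n / gcd(31, 46) = 46 / 1 = 46
H is normal (ℤ_46 is abelian).
|G/H| = |G| / |H| = 46 / 46 = 1

|G/H| = 1


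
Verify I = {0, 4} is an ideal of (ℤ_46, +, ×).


Check ideal conditions for I = {0, 4} in ℤ_46:
(1) I is an additive subgroup? No
(2) For r ∈ ℤ_46 and a ∈ I: r·a ∈ I? No  [counterexample: r=2, a=4, r·a mod 46 = 8 ∉ I]

No, I is not an ideal of ℤ_46


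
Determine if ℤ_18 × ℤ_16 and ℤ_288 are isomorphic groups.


Comparing ℤ_18 × ℤ_16 and ℤ_288:
gcd(18,16) = 2 ≠ 1. Max element order in ℤ_18×ℤ_16 is lcm(18,16) = 144 < 288, so it has no element of order 288

No, ℤ_18 × ℤ_16 ≇ ℤ_288


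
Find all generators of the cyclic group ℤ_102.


g generates ℤ_n iff gcd(g,n) = 1
Prime factors of 102: 2, 3, 17
Generators are g ∈ {1,...,101} not divisible by any of these primes.
Generators: {1, 5, 7, 11, 13, 19, 23, 25, 29, 31, 35, 37, 41, 43, 47, 49, 53, 55, 59, 61, 65, 67, 71, 73, 77, 79, 83, 89, 91, 95, 97, 101}
Number of generators = φ(102) = 32

Generators of ℤ_102 = {1, 5, 7, 11, 13, 19, 23, 25, 29, 31, 35, 37, 41, 43, 47, 49, 53, 55, 59, 61, 65, 67, 71, 73, 77, 79, 83, 89, 91, 95, 97, 101}


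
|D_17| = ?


|D_n| = 2n (n rotations and n reflections)
|D_17| = 2×17 = 34

|D_17| = 34


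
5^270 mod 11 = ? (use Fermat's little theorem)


Fermat's little theorem: if p is prime and gcd(a,p)=1, then a^(p-1) ≡ 1 (mod p)
p = 11 is prime, gcd(5,11) = 1
Reduce exponent: 270 mod 10 = 0
So 5^270 ≡ 5^0 (mod 11)
5^0 = 1

5^270 ≡ 1 (mod 11)


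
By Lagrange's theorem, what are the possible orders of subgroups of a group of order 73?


Lagrange's theorem: |H| divides |G|
|G| = 73
Divisors of 73: 1, 73

Possible subgroup orders: {1, 73}


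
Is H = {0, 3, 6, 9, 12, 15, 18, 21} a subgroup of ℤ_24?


Subgroup test for H = {0, 3, 6, 9, 12, 15, 18, 21} in (ℤ_24, +):
(1) 0 ∈ H? Yes
(2) Closure: for all a,b ∈ H, (a+b) mod 24 ∈ H? Yes
(3) Inverses: for all a ∈ H, -a mod 24 ∈ H? Yes

Yes, H is a subgroup of ℤ_24


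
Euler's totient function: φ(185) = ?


Factor n: 185 = 5 × 37
φ(n) = n · ∏(1 - 1/p) over distinct primes p | n
φ(185) = 185 · (1 - 1/5) · (1 - 1/37) = 144

φ(185) = 144


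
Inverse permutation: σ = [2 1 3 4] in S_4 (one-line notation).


To find σ⁻¹, swap domain and range:
σ(1) = 2 → σ⁻¹(2) = 1
σ(2) = 1 → σ⁻¹(1) = 2
σ(3) = 3 → σ⁻¹(3) = 3
σ(4) = 4 → σ⁻¹(4) = 4

σ⁻¹ = [2 1 3 4]


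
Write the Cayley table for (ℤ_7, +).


Elements: {0, 1, 2, 3, 4, 5, 6}
Operation: addition mod 7
Entry (a, b) = (a + b) mod 7

Cayley table:
  | 0 | 1 | 2 | 3 | 4 | 5 | 6
0 | 0 | 1 | 2 | 3 | 4 | 5 | 6
1 | 1 | 2 | 3 | 4 | 5 | 6 | 0
2 | 2 | 3 | 4 | 5 | 6 | 0 | 1
3 | 3 | 4 | 5 | 6 | 0 | 1 | 2
4 | 4 | 5 | 6 | 0 | 1 | 2 | 3
5 | 5 | 6 | 0 | 1 | 2 | 3 | 4
6 | 6 | 0 | 1 | 2 | 3 | 4 | 5


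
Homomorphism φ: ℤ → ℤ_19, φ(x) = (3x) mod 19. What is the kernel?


Kernel = preimage of identity
ker(φ) = {x ∈ ℤ : 3x ≡ 0 (mod 19)}. gcd(3,19) = 1, so 3x ≡ 0 (mod 19) ⟺ x ≡ 0 (mod 19/1 = 19). Hence ker(φ) = 19ℤ

ker(φ) = 19ℤ


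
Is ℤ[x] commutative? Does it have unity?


Polynomial ring over ℤ (an integral domain) is a commutative integral domain with unity 1
Commutative: Yes
Integral domain: Yes
Has unity: Yes

ℤ[x]: Commutative=Yes, Unity=Yes


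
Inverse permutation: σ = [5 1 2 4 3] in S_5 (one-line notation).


To find σ⁻¹, swap domain and range:
σ(1) = 5 → σ⁻¹(5) = 1
σ(2) = 1 → σ⁻¹(1) = 2
σ(3) = 2 → σ⁻¹(2) = 3
σ(4) = 4 → σ⁻¹(4) = 4
σ(5) = 3 → σ⁻¹(3) = 5

σ⁻¹ = [2 3 5 4 1]


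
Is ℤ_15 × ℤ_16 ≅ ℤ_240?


Comparing ℤ_15 × ℤ_16 and ℤ_240:
gcd(15,16) = 1, so ℤ_15 × ℤ_16 ≅ ℤ_240 (CRT)

Yes, ℤ_15 × ℤ_16 ≅ ℤ_240


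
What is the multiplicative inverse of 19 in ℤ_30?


Use the extended Euclidean algorithm to write 1 = 19·s + 30·t; then s mod 30 is the inverse.
Euclidean algorithm:
  19 = 0·30 + 19
  30 = 1·19 + 11
  19 = 1·11 + 8
  11 = 1·8 + 3
  8 = 2·3 + 2
  3 = 1·2 + 1
  2 = 2·1 + 0
gcd(19,30) = 1
Back-substitution gives: 19·(-11) + 30·(7) = 1
So 19⁻¹ ≡ -11 ≡ 19 (mod 30)
Check: 19 × 19 = 361 ≡ 1 (mod 30) ✓

19⁻¹ ≡ 19 (mod 30)


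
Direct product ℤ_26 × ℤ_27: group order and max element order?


|ℤ_26 × ℤ_27| = 26 × 27 = 702
Max element order = lcm(26,27) = 702
Cyclic? Yes (gcd=1)

|ℤ_26×ℤ_27| = 702, max element order = 702


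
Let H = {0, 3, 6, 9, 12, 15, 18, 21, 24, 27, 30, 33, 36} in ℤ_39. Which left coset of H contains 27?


27 + H = {27 + h (mod 39) : h ∈ H}
27+0=27, 27+3=30, 27+6=33, 27+9=36, 27+12=0, 27+15=3, 27+18=6, 27+21=9, 27+24=12, 27+27=15, 27+30=18, 27+33=21, 27+36=24
27 + H = {0, 3, 6, 9, 12, 15, 18, 21, 24, 27, 30, 33, 36} = 0 + H

27 + H = {0, 3, 6, 9, 12, 15, 18, 21, 24, 27, 30, 33, 36}


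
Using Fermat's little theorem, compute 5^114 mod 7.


Fermat's little theorem: if p is prime and gcd(a,p)=1, then a^(p-1) ≡ 1 (mod p)
p = 7 is prime, gcd(5,7) = 1
Reduce exponent: 114 mod 6 = 0
So 5^114 ≡ 5^0 (mod 7)
5^0 = 1

5^114 ≡ 1 (mod 7)


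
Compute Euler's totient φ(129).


Factor n: 129 = 3 × 43
φ(n) = n · ∏(1 - 1/p) over distinct primes p | n
φ(129) = 129 · (1 - 1/3) · (1 - 1/43) = 84

φ(129) = 84


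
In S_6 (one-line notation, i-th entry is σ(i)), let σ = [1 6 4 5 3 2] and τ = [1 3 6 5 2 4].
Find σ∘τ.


σ∘τ: apply τ first, then σ
1 →τ 1 →σ 1
2 →τ 3 →σ 4
3 →τ 6 →σ 2
4 →τ 5 →σ 3
5 →τ 2 →σ 6
6 →τ 4 →σ 5

σ∘τ = [1 4 2 3 6 5]


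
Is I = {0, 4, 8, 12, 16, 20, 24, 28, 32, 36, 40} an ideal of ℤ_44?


Check ideal conditions for I = {0, 4, 8, 12, 16, 20, 24, 28, 32, 36, 40} in ℤ_44:
(1) I is an additive subgroup? Yes
(2) For r ∈ ℤ_44 and a ∈ I: r·a ∈ I? Yes

Yes, I is an ideal of ℤ_44


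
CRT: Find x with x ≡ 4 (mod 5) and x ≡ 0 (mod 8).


m₁ = 5, m₂ = 8, gcd = 1, so CRT applies. M = m₁·m₂ = 40
Let M₁ = M/m₁ = 8, M₂ = M/m₂ = 5
Find y₁ ≡ M₁⁻¹ (mod m₁): 8⁻¹ ≡ 2 (mod 5)
Find y₂ ≡ M₂⁻¹ (mod m₂): 5⁻¹ ≡ 5 (mod 8)
x = a₁·M₁·y₁ + a₂·M₂·y₂ = 4·8·2 + 0·5·5 = 64
Reduce mod 40: x ≡ 24
Check: 24 mod 5 = 4 ✓, 24 mod 8 = 0 ✓

x ≡ 24 (mod 40)


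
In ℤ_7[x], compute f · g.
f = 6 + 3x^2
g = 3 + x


Expand and collect like terms; reduce coefficients mod 7:
x^0: 6·3 = 18 ≡ 4 (mod 7)
x^1: 6·1 + 0·3 = 6 ≡ 6 (mod 7)
x^2: 0·1 + 3·3 = 9 ≡ 2 (mod 7)
x^3: 3·1 = 3 ≡ 3 (mod 7)
Result: 4 + 6x + 2x^2 + 3x^3

f · g = 4 + 6x + 2x^2 + 3x^3


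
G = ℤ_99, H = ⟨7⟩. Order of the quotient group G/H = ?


|⟨7⟩| = n / gcd(7, 99) = 99 / 1 = 99
H is normal (ℤ_99 is abelian).
|G/H| = |G| / |H| = 99 / 99 = 1

|G/H| = 1


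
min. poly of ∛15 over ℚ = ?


∛15 satisfies x³ - 15 = 0, irreducible over ℚ (no rational root; 15 is not a perfect cube)

Minimal polynomial: x³ - 15


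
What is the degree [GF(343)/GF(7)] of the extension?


GF(343) = GF(7^3), so the extension degree is 3

[GF(343)/GF(7)] = 3


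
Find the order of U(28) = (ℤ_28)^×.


U(n) is the group of units mod n; |U(n)| = φ(n)
|U(28)| = φ(28) = 12

|U(28) = (ℤ_28)^×| = 12


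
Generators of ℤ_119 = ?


g generates ℤ_n iff gcd(g,n) = 1
Prime factors of 119: 7, 17
Generators are g ∈ {1,...,118} not divisible by any of these primes.
Generators: {1, 2, 3, 4, 5, 6, 8, 9, 10, 11, 12, 13, 15, 16, 18, 19, 20, 22, 23, 24, 25, 26, 27, 29, 30, 31, 32, 33, 36, 37, 38, 39, 40, 41, 43, 44, 45, 46, 47, 48, 50, 52, 53, 54, 55, 57, 58, 59, 60, 61, 62, 64, 65, 66, 67, 69, 71, 72, 73, 74, 75, 76, 78, 79, 80, 81, 82, 83, 86, 87, 88, 89, 90, 92, 93, 94, 95, 96, 97, 99, 100, 101, 103, 104, 106, 107, 108, 109, 110, 111, 113, 114, 115, 116, 117, 118}
Number of generators = φ(119) = 96

Generators of ℤ_119 = {1, 2, 3, 4, 5, 6, 8, 9, 10, 11, 12, 13, 15, 16, 18, 19, 20, 22, 23, 24, 25, 26, 27, 29, 30, 31, 32, 33, 36, 37, 38, 39, 40, 41, 43, 44, 45, 46, 47, 48, 50, 52, 53, 54, 55, 57, 58, 59, 60, 61, 62, 64, 65, 66, 67, 69, 71, 72, 73, 74, 75, 76, 78, 79, 80, 81, 82, 83, 86, 87, 88, 89, 90, 92, 93, 94, 95, 96, 97, 99, 100, 101, 103, 104, 106, 107, 108, 109, 110, 111, 113, 114, 115, 116, 117, 118}


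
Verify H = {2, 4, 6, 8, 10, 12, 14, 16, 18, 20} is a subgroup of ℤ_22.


Subgroup test for H = {2, 4, 6, 8, 10, 12, 14, 16, 18, 20} in (ℤ_22, +):
(1) 0 ∈ H? No
(2) Closure: for all a,b ∈ H, (a+b) mod 22 ∈ H? No  [counterexample: 2 + 20 = 0 ∉ H]
(3) Inverses: for all a ∈ H, -a mod 22 ∈ H? Yes

No, H is not a subgroup of ℤ_22


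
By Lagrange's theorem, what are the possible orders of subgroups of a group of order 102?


Lagrange's theorem: |H| divides |G|
|G| = 102
Divisors of 102: 1, 2, 3, 6, 17, 34, 51, 102

Possible subgroup orders: {1, 2, 3, 6, 17, 34, 51, 102}


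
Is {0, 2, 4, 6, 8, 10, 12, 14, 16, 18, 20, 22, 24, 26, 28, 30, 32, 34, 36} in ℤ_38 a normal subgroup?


H = {0, 2, 4, 6, 8, 10, 12, 14, 16, 18, 20, 22, 24, 26, 28, 30, 32, 34, 36} in ℤ_38
ℤ_38 is abelian; every subgroup of an abelian group is normal

Yes, normal subgroup


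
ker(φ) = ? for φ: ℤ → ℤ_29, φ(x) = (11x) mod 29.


Kernel = preimage of identity
ker(φ) = {x ∈ ℤ : 11x ≡ 0 (mod 29)}. gcd(11,29) = 1, so 11x ≡ 0 (mod 29) ⟺ x ≡ 0 (mod 29/1 = 29). Hence ker(φ) = 29ℤ

ker(φ) = 29ℤ


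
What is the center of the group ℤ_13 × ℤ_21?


Z(G) = {g ∈ G | gx = xg for all x ∈ G}
Direct product of abelian groups is abelian, so Z(G) = G

Z(ℤ_13 × ℤ_21) = ℤ_13 × ℤ_21


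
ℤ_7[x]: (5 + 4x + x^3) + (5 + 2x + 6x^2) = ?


Add coefficients mod 7:
x^0: 5 + 5 = 3 (mod 7)
x^1: 4 + 2 = 6 (mod 7)
x^2: 0 + 6 = 6 (mod 7)
x^3: 1 + 0 = 1 (mod 7)
Result: 3 + 6x + 6x^2 + x^3

f + g = 3 + 6x + 6x^2 + x^3


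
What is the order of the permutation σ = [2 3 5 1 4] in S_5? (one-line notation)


Cycle decomposition: (1 2 3 5 4)
Cycle lengths: 5
Order = lcm(5) = 5

ord(σ) = 5


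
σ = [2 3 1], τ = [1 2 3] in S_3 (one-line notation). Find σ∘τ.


σ∘τ: apply τ first, then σ
1 →τ 1 →σ 2
2 →τ 2 →σ 3
3 →τ 3 →σ 1

σ∘τ = [2 3 1]


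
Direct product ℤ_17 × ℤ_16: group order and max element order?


|ℤ_17 × ℤ_16| = 17 × 16 = 272
Max element order = lcm(17,16) = 272
Cyclic? Yes (gcd=1)

|ℤ_17×ℤ_16| = 272, max element order = 272


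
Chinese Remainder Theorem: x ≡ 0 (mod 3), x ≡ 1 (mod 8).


m₁ = 3, m₂ = 8, gcd = 1, so CRT applies. M = m₁·m₂ = 24
Let M₁ = M/m₁ = 8, M₂ = M/m₂ = 3
Find y₁ ≡ M₁⁻¹ (mod m₁): 8⁻¹ ≡ 2 (mod 3)
Find y₂ ≡ M₂⁻¹ (mod m₂): 3⁻¹ ≡ 3 (mod 8)
x = a₁·M₁·y₁ + a₂·M₂·y₂ = 0·8·2 + 1·3·3 = 9
Reduce mod 24: x ≡ 9
Check: 9 mod 3 = 0 ✓, 9 mod 8 = 1 ✓

x ≡ 9 (mod 24)


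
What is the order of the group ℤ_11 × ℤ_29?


|A × B| = |A| · |B|
|ℤ_11 × ℤ_29| = 11 × 29 = 319

|ℤ_11 × ℤ_29| = 319


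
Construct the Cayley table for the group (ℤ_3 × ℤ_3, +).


Elements: {(0,0), (0,1), (0,2), (1,0), (1,1), (1,2), (2,0), (2,1), (2,2)}
Operation: componentwise addition mod (3, 3)
Entry (a, b) = ((a₁+b₁) mod 3, (a₂+b₂) mod 3)

Cayley table:
      | (0,0) | (0,1) | (0,2) | (1,0) | (1,1) | (1,2) | (2,0) | (2,1) | (2,2)
(0,0) | (0,0) | (0,1) | (0,2) | (1,0) | (1,1) | (1,2) | (2,0) | (2,1) | (2,2)
(0,1) | (0,1) | (0,2) | (0,0) | (1,1) | (1,2) | (1,0) | (2,1) | (2,2) | (2,0)
(0,2) | (0,2) | (0,0) | (0,1) | (1,2) | (1,0) | (1,1) | (2,2) | (2,0) | (2,1)
(1,0) | (1,0) | (1,1) | (1,2) | (2,0) | (2,1) | (2,2) | (0,0) | (0,1) | (0,2)
(1,1) | (1,1) | (1,2) | (1,0) | (2,1) | (2,2) | (2,0) | (0,1) | (0,2) | (0,0)
(1,2) | (1,2) | (1,0) | (1,1) | (2,2) | (2,0) | (2,1) | (0,2) | (0,0) | (0,1)
(2,0) | (2,0) | (2,1) | (2,2) | (0,0) | (0,1) | (0,2) | (1,0) | (1,1) | (1,2)
(2,1) | (2,1) | (2,2) | (2,0) | (0,1) | (0,2) | (0,0) | (1,1) | (1,2) | (1,0)
(2,2) | (2,2) | (2,0) | (2,1) | (0,2) | (0,0) | (0,1) | (1,2) | (1,0) | (1,1)


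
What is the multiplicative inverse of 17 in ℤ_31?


Use the extended Euclidean algorithm to write 1 = 17·s + 31·t; then s mod 31 is the inverse.
Euclidean algorithm:
  17 = 0·31 + 17
  31 = 1·17 + 14
  17 = 1·14 + 3
  14 = 4·3 + 2
  3 = 1·2 + 1
  2 = 2·1 + 0
gcd(17,31) = 1
Back-substitution gives: 17·(11) + 31·(-6) = 1
So 17⁻¹ ≡ 11 ≡ 11 (mod 31)
Check: 17 × 11 = 187 ≡ 1 (mod 31) ✓

17⁻¹ ≡ 11 (mod 31)


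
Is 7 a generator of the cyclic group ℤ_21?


g generates ℤ_n iff gcd(g, n) = 1
gcd(7, 21) = 7
Since gcd = 7 ≠ 1, ⟨7⟩ has order 3 < 21, so 7 is not a generator.

No, 7 does not generate ℤ_21


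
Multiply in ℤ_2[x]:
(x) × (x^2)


Expand and collect like terms; reduce coefficients mod 2:
x^0: 0·0 = 0 ≡ 0 (mod 2)
x^1: 0·0 + 1·0 = 0 ≡ 0 (mod 2)
x^2: 0·1 + 1·0 = 0 ≡ 0 (mod 2)
x^3: 1·1 = 1 ≡ 1 (mod 2)
Result: x^3

f · g = x^3


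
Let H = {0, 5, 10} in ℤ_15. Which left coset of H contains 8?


8 + H = {8 + h (mod 15) : h ∈ H}
8+0=8, 8+5=13, 8+10=3
8 + H = {3, 8, 13} = 3 + H

8 + H = {3, 8, 13}


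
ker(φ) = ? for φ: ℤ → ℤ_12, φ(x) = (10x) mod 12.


Kernel = preimage of identity
ker(φ) = {x ∈ ℤ : 10x ≡ 0 (mod 12)}. gcd(10,12) = 2, so 10x ≡ 0 (mod 12) ⟺ x ≡ 0 (mod 12/2 = 6). Hence ker(φ) = 6ℤ

ker(φ) = 6ℤ


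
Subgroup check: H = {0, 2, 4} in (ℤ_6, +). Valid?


Subgroup test for H = {0, 2, 4} in (ℤ_6, +):
(1) 0 ∈ H? Yes
(2) Closure: for all a,b ∈ H, (a+b) mod 6 ∈ H? Yes
(3) Inverses: for all a ∈ H, -a mod 6 ∈ H? Yes

Yes, H is a subgroup of ℤ_6


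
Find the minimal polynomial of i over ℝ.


i satisfies x² + 1 = 0, irreducible over ℝ

Minimal polynomial: x² + 1


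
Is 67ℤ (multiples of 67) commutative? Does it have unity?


67ℤ is a commutative ring under +,× but has no multiplicative identity (1 ∉ 67ℤ); it has no zero divisors, but without unity it is not an integral domain
Commutative: Yes
Integral domain: No
Has unity: No

67ℤ (multiples of 67): Commutative=Yes, Unity=No


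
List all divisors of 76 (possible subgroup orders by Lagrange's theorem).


Lagrange's theorem: |H| divides |G|
|G| = 76
Divisors of 76: 1, 2, 4, 19, 38, 76

Possible subgroup orders: {1, 2, 4, 19, 38, 76}


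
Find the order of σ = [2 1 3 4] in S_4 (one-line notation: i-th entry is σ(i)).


Cycle decomposition: (1 2)
Cycle lengths: 2
Order = lcm(2) = 2

ord(σ) = 2


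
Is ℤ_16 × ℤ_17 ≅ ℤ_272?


Comparing ℤ_16 × ℤ_17 and ℤ_272:
gcd(16,17) = 1, so ℤ_16 × ℤ_17 ≅ ℤ_272 (CRT)

Yes, ℤ_16 × ℤ_17 ≅ ℤ_272


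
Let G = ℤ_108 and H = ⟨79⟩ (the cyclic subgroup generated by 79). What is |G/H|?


|⟨79⟩| = n / gcd(79, 108) = 108 / 1 = 108
H is normal (ℤ_108 is abelian).
|G/H| = |G| / |H| = 108 / 108 = 1

|G/H| = 1


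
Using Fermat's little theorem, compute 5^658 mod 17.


Fermat's little theorem: if p is prime and gcd(a,p)=1, then a^(p-1) ≡ 1 (mod p)
p = 17 is prime, gcd(5,17) = 1
Reduce exponent: 658 mod 16 = 2
So 5^658 ≡ 5^2 (mod 17)
5^2 mod 17 = 8

5^658 ≡ 8 (mod 17)


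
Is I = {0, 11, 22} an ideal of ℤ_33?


Check ideal conditions for I = {0, 11, 22} in ℤ_33:
(1) I is an additive subgroup? Yes
(2) For r ∈ ℤ_33 and a ∈ I: r·a ∈ I? Yes

Yes, I is an ideal of ℤ_33


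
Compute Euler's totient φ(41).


Factor n: 41 = 41
φ(n) = n · ∏(1 - 1/p) over distinct primes p | n
φ(41) = 41 · (1 - 1/41) = 40

φ(41) = 40


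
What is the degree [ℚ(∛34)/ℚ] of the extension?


∛34 has minimal polynomial x³ - 34 (irreducible over ℚ since 34 is not a perfect cube)

[ℚ(∛34)/ℚ] = 3


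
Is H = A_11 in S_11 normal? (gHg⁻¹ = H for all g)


H = A_11 in S_11
A_11 has index 2 in S_11, and every subgroup of index 2 is normal

Yes, normal subgroup


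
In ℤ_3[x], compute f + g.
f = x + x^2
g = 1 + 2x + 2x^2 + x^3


Add coefficients mod 3:
x^0: 0 + 1 = 1 (mod 3)
x^1: 1 + 2 = 0 (mod 3)
x^2: 1 + 2 = 0 (mod 3)
x^3: 0 + 1 = 1 (mod 3)
Result: 1 + x^3

f + g = 1 + x^3


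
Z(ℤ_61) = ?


Z(G) = {g ∈ G | gx = xg for all x ∈ G}
ℤ_61 is abelian, so Z(G) = G

Z(ℤ_61) = ℤ_61


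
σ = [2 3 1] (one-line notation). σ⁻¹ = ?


To find σ⁻¹, swap domain and range:
σ(1) = 2 → σ⁻¹(2) = 1
σ(2) = 3 → σ⁻¹(3) = 2
σ(3) = 1 → σ⁻¹(1) = 3

σ⁻¹ = [3 1 2]


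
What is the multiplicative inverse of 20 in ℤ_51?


Use the extended Euclidean algorithm to write 1 = 20·s + 51·t; then s mod 51 is the inverse.
Euclidean algorithm:
  20 = 0·51 + 20
  51 = 2·20 + 11
  20 = 1·11 + 9
  11 = 1·9 + 2
  9 = 4·2 + 1
  2 = 2·1 + 0
gcd(20,51) = 1
Back-substitution gives: 20·(23) + 51·(-9) = 1
So 20⁻¹ ≡ 23 ≡ 23 (mod 51)
Check: 20 × 23 = 460 ≡ 1 (mod 51) ✓

20⁻¹ ≡ 23 (mod 51)


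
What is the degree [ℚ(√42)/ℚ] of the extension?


√42 has minimal polynomial x² - 42 (irreducible over ℚ since 42 is squarefree)

[ℚ(√42)/ℚ] = 2


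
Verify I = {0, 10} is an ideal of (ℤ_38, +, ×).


Check ideal conditions for I = {0, 10} in ℤ_38:
(1) I is an additive subgroup? No
(2) For r ∈ ℤ_38 and a ∈ I: r·a ∈ I? No  [counterexample: r=2, a=10, r·a mod 38 = 20 ∉ I]

No, I is not an ideal of ℤ_38


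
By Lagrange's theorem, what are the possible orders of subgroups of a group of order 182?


Lagrange's theorem: |H| divides |G|
|G| = 182
Divisors of 182: 1, 2, 7, 13, 14, 26, 91, 182

Possible subgroup orders: {1, 2, 7, 13, 14, 26, 91, 182}


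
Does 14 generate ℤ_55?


g generates ℤ_n iff gcd(g, n) = 1
gcd(14, 55) = 1
Since gcd = 1, 14 is a generator.

Yes, 14 generates ℤ_55


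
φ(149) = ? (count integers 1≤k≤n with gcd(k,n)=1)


Factor n: 149 = 149
φ(n) = n · ∏(1 - 1/p) over distinct primes p | n
φ(149) = 149 · (1 - 1/149) = 148

φ(149) = 148


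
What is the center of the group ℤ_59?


Z(G) = {g ∈ G | gx = xg for all x ∈ G}
ℤ_59 is abelian, so Z(G) = G

Z(ℤ_59) = ℤ_59


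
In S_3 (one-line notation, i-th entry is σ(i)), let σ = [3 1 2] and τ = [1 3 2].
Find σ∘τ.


σ∘τ: apply τ first, then σ
1 →τ 1 →σ 3
2 →τ 3 →σ 2
3 →τ 2 →σ 1

σ∘τ = [3 2 1]


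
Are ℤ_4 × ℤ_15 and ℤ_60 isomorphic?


Comparing ℤ_4 × ℤ_15 and ℤ_60:
gcd(4,15) = 1, so ℤ_4 × ℤ_15 ≅ ℤ_60 (CRT)

Yes, ℤ_4 × ℤ_15 ≅ ℤ_60


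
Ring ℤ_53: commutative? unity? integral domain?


ℤ_53 is a commutative ring with unity 1; 53 is prime, so ℤ_53 is a field (hence an integral domain)
Commutative: Yes
Integral domain: Yes
Has unity: Yes

ℤ_53: Commutative=Yes, Unity=Yes


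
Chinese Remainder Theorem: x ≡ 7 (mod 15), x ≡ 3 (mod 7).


m₁ = 15, m₂ = 7, gcd = 1, so CRT applies. M = m₁·m₂ = 105
Let M₁ = M/m₁ = 7, M₂ = M/m₂ = 15
Find y₁ ≡ M₁⁻¹ (mod m₁): 7⁻¹ ≡ 13 (mod 15)
Find y₂ ≡ M₂⁻¹ (mod m₂): 15⁻¹ ≡ 1 (mod 7)
x = a₁·M₁·y₁ + a₂·M₂·y₂ = 7·7·13 + 3·15·1 = 682
Reduce mod 105: x ≡ 52
Check: 52 mod 15 = 7 ✓, 52 mod 7 = 3 ✓

x ≡ 52 (mod 105)


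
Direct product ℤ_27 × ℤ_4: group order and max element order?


|ℤ_27 × ℤ_4| = 27 × 4 = 108
Max element order = lcm(27,4) = 108
Cyclic? Yes (gcd=1)

|ℤ_27×ℤ_4| = 108, max element order = 108


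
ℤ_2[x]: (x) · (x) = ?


Expand and collect like terms; reduce coefficients mod 2:
x^0: 0·0 = 0 ≡ 0 (mod 2)
x^1: 0·1 + 1·0 = 0 ≡ 0 (mod 2)
x^2: 1·1 = 1 ≡ 1 (mod 2)
Result: x^2

f · g = x^2


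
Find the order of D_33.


|D_n| = 2n (n rotations and n reflections)
|D_33| = 2×33 = 66

|D_33| = 66


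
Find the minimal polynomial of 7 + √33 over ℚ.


Let α = 7 + √33. Then α - 7 = √33, so (α - 7)² = 33, giving α² - 14α + 16 = 0. Degree 2 and α ∉ ℚ, so this is the minimal polynomial.

Minimal polynomial: x² - 14x + 16


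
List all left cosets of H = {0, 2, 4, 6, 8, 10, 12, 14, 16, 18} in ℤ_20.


H = {0, 2, 4, 6, 8, 10, 12, 14, 16, 18}, |H| = 10
Number of cosets = |G|/|H| = 20/10 = 2
0 + H = {0, 2, 4, 6, 8, 10, 12, 14, 16, 18}
1 + H = {1, 3, 5, 7, 9, 11, 13, 15, 17, 19}

Cosets: 0+H={0,2,4,6,8,10,12,14,16,18}; 1+H={1,3,5,7,9,11,13,15,17,19}


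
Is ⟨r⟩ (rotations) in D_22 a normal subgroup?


H = ⟨r⟩ (rotations) in D_22
The rotation subgroup ⟨r⟩ has index 2 in D_22, so it is normal

Yes, normal subgroup


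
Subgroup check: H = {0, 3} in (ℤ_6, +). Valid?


Subgroup test for H = {0, 3} in (ℤ_6, +):
(1) 0 ∈ H? Yes
(2) Closure: for all a,b ∈ H, (a+b) mod 6 ∈ H? Yes
(3) Inverses: for all a ∈ H, -a mod 6 ∈ H? Yes

Yes, H is a subgroup of ℤ_6


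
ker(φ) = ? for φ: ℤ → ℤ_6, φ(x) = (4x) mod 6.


Kernel = preimage of identity
ker(φ) = {x ∈ ℤ : 4x ≡ 0 (mod 6)}. gcd(4,6) = 2, so 4x ≡ 0 (mod 6) ⟺ x ≡ 0 (mod 6/2 = 3). Hence ker(φ) = 3ℤ

ker(φ) = 3ℤ


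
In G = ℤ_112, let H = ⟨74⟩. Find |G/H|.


|⟨74⟩| = n / gcd(74, 112) = 112 / 2 = 56
H is normal (ℤ_112 is abelian).
|G/H| = |G| / |H| = 112 / 56 = 2

|G/H| = 2


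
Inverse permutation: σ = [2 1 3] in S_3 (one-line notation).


To find σ⁻¹, swap domain and range:
σ(1) = 2 → σ⁻¹(2) = 1
σ(2) = 1 → σ⁻¹(1) = 2
σ(3) = 3 → σ⁻¹(3) = 3

σ⁻¹ = [2 1 3]


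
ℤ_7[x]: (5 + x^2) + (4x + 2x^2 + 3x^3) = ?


Add coefficients mod 7:
x^0: 5 + 0 = 5 (mod 7)
x^1: 0 + 4 = 4 (mod 7)
x^2: 1 + 2 = 3 (mod 7)
x^3: 0 + 3 = 3 (mod 7)
Result: 5 + 4x + 3x^2 + 3x^3

f + g = 5 + 4x + 3x^2 + 3x^3


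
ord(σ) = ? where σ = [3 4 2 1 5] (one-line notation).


Cycle decomposition: (1 3 2 4)
Cycle lengths: 4
Order = lcm(4) = 4

ord(σ) = 4


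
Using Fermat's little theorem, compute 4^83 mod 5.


Fermat's little theorem: if p is prime and gcd(a,p)=1, then a^(p-1) ≡ 1 (mod p)
p = 5 is prime, gcd(4,5) = 1
Reduce exponent: 83 mod 4 = 3
So 4^83 ≡ 4^3 (mod 5)
4^3 mod 5 = 4

4^83 ≡ 4 (mod 5)


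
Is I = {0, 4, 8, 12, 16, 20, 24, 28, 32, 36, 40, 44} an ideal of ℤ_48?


Check ideal conditions for I = {0, 4, 8, 12, 16, 20, 24, 28, 32, 36, 40, 44} in ℤ_48:
(1) I is an additive subgroup? Yes
(2) For r ∈ ℤ_48 and a ∈ I: r·a ∈ I? Yes

Yes, I is an ideal of ℤ_48


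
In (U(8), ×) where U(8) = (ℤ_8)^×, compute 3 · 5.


Operation: multiplication mod 8
3 · 5 = (a × b) mod 8 with a = 3, b = 5

3 · 5 = 7


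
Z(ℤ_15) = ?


Z(G) = {g ∈ G | gx = xg for all x ∈ G}
ℤ_15 is abelian, so Z(G) = G

Z(ℤ_15) = ℤ_15


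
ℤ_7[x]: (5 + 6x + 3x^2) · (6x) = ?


Expand and collect like terms; reduce coefficients mod 7:
x^0: 5·0 = 0 ≡ 0 (mod 7)
x^1: 5·6 + 6·0 = 30 ≡ 2 (mod 7)
x^2: 6·6 + 3·0 = 36 ≡ 1 (mod 7)
x^3: 3·6 = 18 ≡ 4 (mod 7)
Result: 2x + x^2 + 4x^3

f · g = 2x + x^2 + 4x^3


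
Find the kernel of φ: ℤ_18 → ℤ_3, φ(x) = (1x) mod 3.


Kernel = preimage of identity
ker(φ) = {x ∈ ℤ_18 : 1x ≡ 0 (mod 3)}. Since 3 | 18, φ is well-defined. The kernel is the cyclic subgroup ⟨3⟩ of ℤ_18 (order 6), i.e. {0, 3, 6, 9, 12, 15}

ker(φ) = {0, 3, 6, 9, 12, 15}


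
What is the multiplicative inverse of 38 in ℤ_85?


Use the extended Euclidean algorithm to write 1 = 38·s + 85·t; then s mod 85 is the inverse.
Euclidean algorithm:
  38 = 0·85 + 38
  85 = 2·38 + 9
  38 = 4·9 + 2
  9 = 4·2 + 1
  2 = 2·1 + 0
gcd(38,85) = 1
Back-substitution gives: 38·(-38) + 85·(17) = 1
So 38⁻¹ ≡ -38 ≡ 47 (mod 85)
Check: 38 × 47 = 1786 ≡ 1 (mod 85) ✓

38⁻¹ ≡ 47 (mod 85)


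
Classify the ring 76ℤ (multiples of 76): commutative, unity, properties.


76ℤ is a commutative ring under +,× but has no multiplicative identity (1 ∉ 76ℤ); it has no zero divisors, but without unity it is not an integral domain
Commutative: Yes
Integral domain: No
Has unity: No

76ℤ (multiples of 76): Commutative=Yes, Unity=No


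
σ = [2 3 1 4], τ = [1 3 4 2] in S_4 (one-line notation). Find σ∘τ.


σ∘τ: apply τ first, then σ
1 →τ 1 →σ 2
2 →τ 3 →σ 1
3 →τ 4 →σ 4
4 →τ 2 →σ 3

σ∘τ = [2 1 4 3]


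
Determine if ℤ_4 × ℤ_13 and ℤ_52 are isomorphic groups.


Comparing ℤ_4 × ℤ_13 and ℤ_52:
gcd(4,13) = 1, so ℤ_4 × ℤ_13 ≅ ℤ_52 (CRT)

Yes, ℤ_4 × ℤ_13 ≅ ℤ_52


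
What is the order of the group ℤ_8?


ℤ_n has n elements.

|ℤ_8| = 8


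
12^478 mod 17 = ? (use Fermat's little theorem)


Fermat's little theorem: if p is prime and gcd(a,p)=1, then a^(p-1) ≡ 1 (mod p)
p = 17 is prime, gcd(12,17) = 1
Reduce exponent: 478 mod 16 = 14
So 12^478 ≡ 12^14 (mod 17)
12^14 mod 17 = 15

12^478 ≡ 15 (mod 17)


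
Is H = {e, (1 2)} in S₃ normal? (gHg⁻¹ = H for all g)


H = {e, (1 2)} in S₃
(1 3)(1 2)(1 3)⁻¹ = (2 3) ∉ {e, (1 2)}, so it is not normal

No, not a normal subgroup


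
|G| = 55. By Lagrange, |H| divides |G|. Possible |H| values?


Lagrange's theorem: |H| divides |G|
|G| = 55
Divisors of 55: 1, 5, 11, 55

Possible subgroup orders: {1, 5, 11, 55}


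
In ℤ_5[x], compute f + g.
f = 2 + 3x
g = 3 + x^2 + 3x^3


Add coefficients mod 5:
x^0: 2 + 3 = 0 (mod 5)
x^1: 3 + 0 = 3 (mod 5)
x^2: 0 + 1 = 1 (mod 5)
x^3: 0 + 3 = 3 (mod 5)
Result: 3x + x^2 + 3x^3

f + g = 3x + x^2 + 3x^3


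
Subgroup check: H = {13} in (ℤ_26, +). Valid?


Subgroup test for H = {13} in (ℤ_26, +):
(1) 0 ∈ H? No
(2) Closure: for all a,b ∈ H, (a+b) mod 26 ∈ H? No  [counterexample: 13 + 13 = 0 ∉ H]
(3) Inverses: for all a ∈ H, -a mod 26 ∈ H? Yes

No, H is not a subgroup of ℤ_26


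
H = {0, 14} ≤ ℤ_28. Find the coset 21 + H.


21 + H = {21 + h (mod 28) : h ∈ H}
21+0=21, 21+14=7
21 + H = {7, 21} = 7 + H

21 + H = {7, 21}


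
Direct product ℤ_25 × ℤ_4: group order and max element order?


|ℤ_25 × ℤ_4| = 25 × 4 = 100
Max element order = lcm(25,4) = 100
Cyclic? Yes (gcd=1)

|ℤ_25×ℤ_4| = 100, max element order = 100


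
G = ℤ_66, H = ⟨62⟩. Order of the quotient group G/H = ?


|⟨62⟩| = n / gcd(62, 66) = 66 / 2 = 33
H is normal (ℤ_66 is abelian).
|G/H| = |G| / |H| = 66 / 33 = 2

|G/H| = 2
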